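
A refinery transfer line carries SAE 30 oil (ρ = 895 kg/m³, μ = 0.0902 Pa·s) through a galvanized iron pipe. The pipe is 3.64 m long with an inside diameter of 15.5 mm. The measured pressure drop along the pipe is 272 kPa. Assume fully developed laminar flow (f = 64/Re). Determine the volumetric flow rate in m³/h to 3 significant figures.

For laminar flow, f = 64/Re with Re = ρVD/μ, so Darcy-Weisbach reduces to ΔP = 32μLV/D². Solving for V: V = ΔP·D²/(32μL) = 2.72e+05·(0.0155)²/(32·0.0902·3.64) = 6.22 m/s.
Check: Re = ρVD/μ = 895·6.22·0.0155/0.0902 = 956.6 < 2300, so the laminar assumption holds.
Q = V·A = 6.22·(π/4·0.0155²) = 0.001174 m³/s = 4.23 m³/h.

Q ≈ 4.23 m³/h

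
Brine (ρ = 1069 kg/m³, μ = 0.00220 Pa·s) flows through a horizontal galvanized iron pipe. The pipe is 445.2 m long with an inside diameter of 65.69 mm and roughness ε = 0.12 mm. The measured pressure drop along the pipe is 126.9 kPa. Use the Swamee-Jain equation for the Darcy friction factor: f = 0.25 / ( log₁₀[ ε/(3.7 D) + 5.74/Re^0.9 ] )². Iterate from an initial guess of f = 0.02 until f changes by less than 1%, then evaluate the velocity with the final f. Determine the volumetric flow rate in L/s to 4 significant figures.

Rearranging Darcy-Weisbach: V = √(2·ΔP·D/(f·L·ρ)). With ε/D = 0.00012/0.06569 = 0.00183, iterate starting from f = 0.02:
  f = 0.02 → V = √(2·1.269e+05·0.06569/(0.02·445.2·1069)) = 1.323 m/s; Re = ρVD/μ = 4.224e+04; f → 0.02685
  f = 0.02685 → V = 1.142 m/s; Re = 3.646e+04; f → 0.02732
  f = 0.02732 → V = 1.132 m/s; Re = 3.615e+04; f → 0.02735
Converged (Δf/f < 1%). With the final f = 0.02735: V = √(2·1.269e+05·0.06569/(0.02735·445.2·1069)) = 1.132 m/s.
Q = V·A = 1.132·(π/4·0.06569²) = 0.003836 m³/s = 3.836 L/s.

Q ≈ 3.836 L/s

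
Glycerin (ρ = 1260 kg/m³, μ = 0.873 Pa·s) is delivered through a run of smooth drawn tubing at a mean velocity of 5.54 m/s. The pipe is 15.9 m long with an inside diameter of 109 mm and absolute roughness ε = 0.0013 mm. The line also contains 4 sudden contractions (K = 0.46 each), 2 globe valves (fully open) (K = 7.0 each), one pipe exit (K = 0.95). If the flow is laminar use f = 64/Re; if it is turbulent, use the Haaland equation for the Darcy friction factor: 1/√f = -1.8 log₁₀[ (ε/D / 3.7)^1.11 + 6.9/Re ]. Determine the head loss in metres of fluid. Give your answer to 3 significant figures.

h_f ≈ 43.0 m

Reynolds number Re = ρVD/μ = 1260 · 5.54 · 0.109 / 0.873 = 871.6.
Re < 2300 → laminar flow, so f = 64/Re = 64/871.6 = 0.07343 (the turbulent correlation is not needed).
Total minor-loss coefficient ΣK = 4·0.46 + 2·7 + 1·0.95 = 16.8.
ΔP = [f·L/D + ΣK]·(ρV²/2) = [0.07343·15.9/0.109 + 16.8]·(1260·5.54²/2) = [10.71 + 16.8]·1.934e+04 = 5.318e+05 Pa.
Head loss h_f = ΔP/(ρg) = 5.318e+05/(1260·9.81) = 43.0 m.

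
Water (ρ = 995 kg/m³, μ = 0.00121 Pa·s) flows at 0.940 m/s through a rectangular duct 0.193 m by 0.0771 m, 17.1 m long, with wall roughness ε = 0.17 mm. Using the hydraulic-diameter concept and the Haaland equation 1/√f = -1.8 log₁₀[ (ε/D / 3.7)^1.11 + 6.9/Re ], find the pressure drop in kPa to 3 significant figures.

ΔP ≈ 1.64 kPa

Hydraulic diameter D_h = 4A/P = 4·(0.193·0.0771)/(2·(0.193+0.0771)) = 0.05952/0.5402 = 0.1102 m.
Re = ρVD_h/μ = 995·0.94·0.1102/0.00121 = 8.517e+04.
ε/D_h = 0.00017/0.1102 = 0.00154; Haaland gives 1/√f = -1.8 log₁₀[0.000177+8.1e-05] = 6.459, so f = 0.02397.
ΔP = f(L/D_h)(ρV²/2) = 0.02397·17.1/0.1102·439.6 = 1636 Pa.
ΔP = 1.64 kPa.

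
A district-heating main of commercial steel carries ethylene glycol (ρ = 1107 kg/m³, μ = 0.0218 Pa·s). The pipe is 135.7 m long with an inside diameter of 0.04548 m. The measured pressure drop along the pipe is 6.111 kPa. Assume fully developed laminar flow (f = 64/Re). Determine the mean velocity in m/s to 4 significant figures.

V ≈ 0.1335 m/s

For laminar flow, f = 64/Re with Re = ρVD/μ, so Darcy-Weisbach reduces to ΔP = 32μLV/D². Solving for V: V = ΔP·D²/(32μL) = 6111·(0.04548)²/(32·0.0218·135.7) = 0.1335 m/s.
Check: Re = ρVD/μ = 1107·0.1335·0.04548/0.0218 = 308.4 < 2300, so the laminar assumption holds.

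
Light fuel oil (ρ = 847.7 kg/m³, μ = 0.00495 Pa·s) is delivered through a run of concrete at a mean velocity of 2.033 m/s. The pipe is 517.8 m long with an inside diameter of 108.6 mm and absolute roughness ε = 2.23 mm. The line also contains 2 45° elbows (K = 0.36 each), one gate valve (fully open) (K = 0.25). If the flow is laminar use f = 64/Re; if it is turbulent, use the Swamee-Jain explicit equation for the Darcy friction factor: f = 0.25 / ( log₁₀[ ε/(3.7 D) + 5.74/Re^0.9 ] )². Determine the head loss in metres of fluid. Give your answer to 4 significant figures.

h_f ≈ 51.02 m

Reynolds number Re = ρVD/μ = 847.7 · 2.033 · 0.1086 / 0.00495 = 3.781e+04.
Re > 4000 → turbulent. Relative roughness ε/D = 0.00223/0.1086 = 0.0205. Swamee-Jain: f = 0.25/(log₁₀[0.0205/3.7 + 5.74/3.781e+04^0.9])² = 0.25/(log₁₀[0.00555 + 0.000436])² = 0.25/(-2.223)² = 0.05059.
Total minor-loss coefficient ΣK = 2·0.36 + 1·0.25 = 0.97.
ΔP = [f·L/D + ΣK]·(ρV²/2) = [0.05059·517.8/0.1086 + 0.97]·(847.7·2.033²/2) = [241.2 + 0.97]·1752 = 4.243e+05 Pa.
Head loss h_f = ΔP/(ρg) = 4.243e+05/(847.7·9.81) = 51.02 m.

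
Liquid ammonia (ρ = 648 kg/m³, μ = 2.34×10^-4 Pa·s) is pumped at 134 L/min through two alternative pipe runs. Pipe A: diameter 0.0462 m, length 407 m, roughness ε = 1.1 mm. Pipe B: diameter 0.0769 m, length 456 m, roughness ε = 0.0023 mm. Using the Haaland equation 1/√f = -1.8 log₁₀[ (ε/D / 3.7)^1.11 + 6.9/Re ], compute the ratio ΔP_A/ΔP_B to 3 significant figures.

ΔP_A/ΔP_B ≈ 33.4

Pipe A: V = Q/A = 0.002233/0.001676 = 1.332 m/s; Re = 1.704e+05; ε/D = 0.0238; Haaland → f = 0.05236; ΔP_A = f(L/D)(ρV²/2) = 2.653e+05 Pa.
Pipe B: V = Q/A = 0.002233/0.004645 = 0.4809 m/s; Re = 1.024e+05; ε/D = 2.99e-05; Haaland → f = 0.01786; ΔP_B = f(L/D)(ρV²/2) = 7933 Pa.
ΔP_A/ΔP_B = 2.653e+05/7933 = 33.4.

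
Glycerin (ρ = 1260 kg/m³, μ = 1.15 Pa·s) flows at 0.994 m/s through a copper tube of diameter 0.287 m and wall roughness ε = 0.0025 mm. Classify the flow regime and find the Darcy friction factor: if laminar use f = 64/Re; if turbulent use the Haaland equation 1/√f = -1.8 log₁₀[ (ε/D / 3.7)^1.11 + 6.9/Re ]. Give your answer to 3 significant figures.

Re = ρVD/μ = 1260·0.994·0.287/1.15 = 312.6.
Re < 2300 → laminar, so f = 64/Re = 0.2048 (roughness is irrelevant in laminar flow).

f ≈ 0.205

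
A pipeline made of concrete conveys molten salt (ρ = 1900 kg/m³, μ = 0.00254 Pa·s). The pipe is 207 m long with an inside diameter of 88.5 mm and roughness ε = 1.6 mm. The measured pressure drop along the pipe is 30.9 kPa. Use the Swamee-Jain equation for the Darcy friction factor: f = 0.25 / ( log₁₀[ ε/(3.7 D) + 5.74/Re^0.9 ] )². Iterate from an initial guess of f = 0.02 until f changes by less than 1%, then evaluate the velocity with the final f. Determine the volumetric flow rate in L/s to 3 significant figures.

Q ≈ 3.30 L/s

Rearranging Darcy-Weisbach: V = √(2·ΔP·D/(f·L·ρ)). With ε/D = 0.0016/0.0885 = 0.0181, iterate starting from f = 0.02:
  f = 0.02 → V = √(2·3.09e+04·0.0885/(0.02·207·1900)) = 0.8339 m/s; Re = ρVD/μ = 5.52e+04; f → 0.04791
  f = 0.04791 → V = 0.5388 m/s; Re = 3.567e+04; f → 0.04843
  f = 0.04843 → V = 0.5359 m/s; Re = 3.547e+04; f → 0.04844
Converged (Δf/f < 1%). With the final f = 0.04844: V = √(2·3.09e+04·0.0885/(0.04844·207·1900)) = 0.5358 m/s.
Q = V·A = 0.5358·(π/4·0.0885²) = 0.003296 m³/s = 3.30 L/s.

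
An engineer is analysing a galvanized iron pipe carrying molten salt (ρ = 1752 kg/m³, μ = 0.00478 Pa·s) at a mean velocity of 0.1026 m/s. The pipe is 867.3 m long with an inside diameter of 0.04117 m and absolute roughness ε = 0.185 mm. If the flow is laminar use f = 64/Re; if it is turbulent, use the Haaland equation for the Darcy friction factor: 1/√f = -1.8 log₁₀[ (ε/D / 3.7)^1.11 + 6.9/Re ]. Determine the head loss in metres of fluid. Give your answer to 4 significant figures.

h_f ≈ 0.4672 m

Reynolds number Re = ρVD/μ = 1752 · 0.1026 · 0.04117 / 0.00478 = 1548.
Re < 2300 → laminar flow, so f = 64/Re = 64/1548 = 0.04134 (the turbulent correlation is not needed).
Darcy-Weisbach: ΔP = f(L/D)(ρV²/2) = 0.04134·(867.3/0.04117)·(1752·0.1026²/2) = 0.04134·2.107e+04·9.221 = 8030 Pa.
Head loss h_f = ΔP/(ρg) = 8030/(1752·9.81) = 0.4672 m.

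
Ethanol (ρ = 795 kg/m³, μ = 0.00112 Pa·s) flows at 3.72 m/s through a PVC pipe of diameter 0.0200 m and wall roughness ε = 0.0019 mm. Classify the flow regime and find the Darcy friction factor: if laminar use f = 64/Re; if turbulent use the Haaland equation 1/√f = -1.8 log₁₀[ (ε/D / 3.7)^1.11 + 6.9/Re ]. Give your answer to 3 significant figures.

Re = ρVD/μ = 795·3.72·0.02/0.00112 = 5.281e+04.
Re > 4000 → turbulent. ε/D = 1.9e-06/0.02 = 9.5e-05; Haaland: 1/√f = -1.8 log₁₀[8.03e-06 + 0.000131] = 6.944, so f = 0.02074.

f ≈ 0.0207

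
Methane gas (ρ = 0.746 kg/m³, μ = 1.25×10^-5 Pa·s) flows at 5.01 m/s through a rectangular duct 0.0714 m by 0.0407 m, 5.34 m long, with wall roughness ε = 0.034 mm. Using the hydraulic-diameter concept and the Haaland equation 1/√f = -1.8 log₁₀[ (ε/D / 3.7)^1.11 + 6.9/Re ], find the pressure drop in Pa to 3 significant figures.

Hydraulic diameter D_h = 4A/P = 4·(0.0714·0.0407)/(2·(0.0714+0.0407)) = 0.01162/0.2242 = 0.05185 m.
Re = ρVD_h/μ = 0.746·5.01·0.05185/1.25e-05 = 1.55e+04.
ε/D_h = 3.4e-05/0.05185 = 0.000656; Haaland gives 1/√f = -1.8 log₁₀[6.85e-05+0.000445] = 5.921, so f = 0.02853.
ΔP = f(L/D_h)(ρV²/2) = 0.02853·5.34/0.05185·9.362 = 27.51 Pa.

ΔP ≈ 27.5 Pa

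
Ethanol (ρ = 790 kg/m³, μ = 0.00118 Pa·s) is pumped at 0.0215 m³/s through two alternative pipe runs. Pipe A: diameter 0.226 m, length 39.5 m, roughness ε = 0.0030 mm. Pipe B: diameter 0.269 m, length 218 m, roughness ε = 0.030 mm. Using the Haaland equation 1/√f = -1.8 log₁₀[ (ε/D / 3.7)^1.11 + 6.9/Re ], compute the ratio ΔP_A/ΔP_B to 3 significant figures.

Pipe A: V = Q/A = 0.0215/0.04011 = 0.536 m/s; Re = 8.109e+04; ε/D = 1.33e-05; Haaland → f = 0.01867; ΔP_A = f(L/D)(ρV²/2) = 370.3 Pa.
Pipe B: V = Q/A = 0.0215/0.05683 = 0.3783 m/s; Re = 6.813e+04; ε/D = 0.000112; Haaland → f = 0.01973; ΔP_B = f(L/D)(ρV²/2) = 903.9 Pa.
ΔP_A/ΔP_B = 370.3/903.9 = 0.410.

ΔP_A/ΔP_B ≈ 0.410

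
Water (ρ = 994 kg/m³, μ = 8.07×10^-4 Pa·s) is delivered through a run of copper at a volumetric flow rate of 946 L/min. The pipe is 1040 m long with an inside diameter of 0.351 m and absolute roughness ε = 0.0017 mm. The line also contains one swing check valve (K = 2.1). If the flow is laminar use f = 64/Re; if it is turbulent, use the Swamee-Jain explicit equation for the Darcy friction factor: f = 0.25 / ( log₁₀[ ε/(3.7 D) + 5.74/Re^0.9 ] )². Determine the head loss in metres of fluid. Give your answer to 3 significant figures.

Q = 946 L/min = 946/60000 = 0.01577 m³/s.
Cross-sectional area A = πD²/4 = π(0.351)²/4 = 0.09676 m²; mean velocity V = Q/A = 0.01577/0.09676 = 0.1629 m/s.
Reynolds number Re = ρVD/μ = 994 · 0.1629 · 0.351 / 0.000807 = 7.045e+04.
Re > 4000 → turbulent. Relative roughness ε/D = 1.7e-06/0.351 = 4.84e-06. Swamee-Jain: f = 0.25/(log₁₀[4.84e-06/3.7 + 5.74/7.045e+04^0.9])² = 0.25/(log₁₀[1.31e-06 + 0.000249])² = 0.25/(-3.602)² = 0.01927.
Total minor-loss coefficient ΣK = 1·2.1 = 2.1.
ΔP = [f·L/D + ΣK]·(ρV²/2) = [0.01927·1040/0.351 + 2.1]·(994·0.1629²/2) = [57.1 + 2.1]·13.2 = 781.1 Pa.
Head loss h_f = ΔP/(ρg) = 781.1/(994·9.81) = 0.0801 m.

h_f ≈ 0.0801 m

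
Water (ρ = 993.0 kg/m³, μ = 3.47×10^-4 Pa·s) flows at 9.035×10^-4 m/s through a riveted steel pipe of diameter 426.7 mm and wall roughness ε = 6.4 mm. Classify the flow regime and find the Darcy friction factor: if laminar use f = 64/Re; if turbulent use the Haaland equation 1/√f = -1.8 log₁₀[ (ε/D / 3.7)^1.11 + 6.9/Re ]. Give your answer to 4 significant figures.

Re = ρVD/μ = 993·0.0009035·0.4267/0.000347 = 1103.
Re < 2300 → laminar, so f = 64/Re = 0.05801 (roughness is irrelevant in laminar flow).

f ≈ 0.05801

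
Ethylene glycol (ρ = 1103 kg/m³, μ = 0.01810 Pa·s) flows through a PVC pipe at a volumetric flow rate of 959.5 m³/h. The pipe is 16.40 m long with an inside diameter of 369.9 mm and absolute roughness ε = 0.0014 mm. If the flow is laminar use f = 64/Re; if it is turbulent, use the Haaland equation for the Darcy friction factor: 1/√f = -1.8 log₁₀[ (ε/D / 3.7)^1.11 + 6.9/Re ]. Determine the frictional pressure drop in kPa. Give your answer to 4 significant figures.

ΔP ≈ 3.040 kPa

Q = 959.5 m³/h = 959.5/3600 = 0.2665 m³/s.
Cross-sectional area A = πD²/4 = π(0.3699)²/4 = 0.1075 m²; mean velocity V = Q/A = 0.2665/0.1075 = 2.48 m/s.
Reynolds number Re = ρVD/μ = 1103 · 2.48 · 0.3699 / 0.0181 = 5.591e+04.
Re > 4000 → turbulent. Relative roughness ε/D = 1.4e-06/0.3699 = 3.78e-06. Haaland: 1/√f = -1.8 log₁₀[(3.78e-06/3.7)^1.11 + 6.9/5.591e+04] = -1.8 log₁₀[2.24e-07 + 0.000123] = 7.034, so f = 0.02021.
Darcy-Weisbach: ΔP = f(L/D)(ρV²/2) = 0.02021·(16.4/0.3699)·(1103·2.48²/2) = 0.02021·44.34·3392 = 3040 Pa.
ΔP = 3040 Pa = 3.040 kPa.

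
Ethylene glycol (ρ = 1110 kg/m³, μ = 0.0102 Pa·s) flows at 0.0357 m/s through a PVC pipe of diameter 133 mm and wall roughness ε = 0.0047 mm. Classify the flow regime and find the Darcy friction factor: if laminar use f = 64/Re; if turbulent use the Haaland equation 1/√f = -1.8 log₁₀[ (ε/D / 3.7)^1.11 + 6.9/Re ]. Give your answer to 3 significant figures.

f ≈ 0.124

Re = ρVD/μ = 1110·0.0357·0.133/0.0102 = 516.7.
Re < 2300 → laminar, so f = 64/Re = 0.1239 (roughness is irrelevant in laminar flow).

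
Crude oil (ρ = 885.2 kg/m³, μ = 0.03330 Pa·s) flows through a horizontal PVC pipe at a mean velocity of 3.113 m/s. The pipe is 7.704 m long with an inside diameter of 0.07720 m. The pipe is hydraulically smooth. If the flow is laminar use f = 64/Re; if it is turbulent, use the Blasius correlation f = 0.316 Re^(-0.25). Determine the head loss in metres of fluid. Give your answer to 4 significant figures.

h_f ≈ 1.742 m

Reynolds number Re = ρVD/μ = 885.2 · 3.113 · 0.0772 / 0.0333 = 6388.
Re > 4000 → turbulent. Smooth-pipe (Blasius): f = 0.316 Re^(-0.25) = 0.316/(6388)^0.25 = 0.03535.
Darcy-Weisbach: ΔP = f(L/D)(ρV²/2) = 0.03535·(7.704/0.0772)·(885.2·3.113²/2) = 0.03535·99.79·4289 = 1.513e+04 Pa.
Head loss h_f = ΔP/(ρg) = 1.513e+04/(885.2·9.81) = 1.742 m.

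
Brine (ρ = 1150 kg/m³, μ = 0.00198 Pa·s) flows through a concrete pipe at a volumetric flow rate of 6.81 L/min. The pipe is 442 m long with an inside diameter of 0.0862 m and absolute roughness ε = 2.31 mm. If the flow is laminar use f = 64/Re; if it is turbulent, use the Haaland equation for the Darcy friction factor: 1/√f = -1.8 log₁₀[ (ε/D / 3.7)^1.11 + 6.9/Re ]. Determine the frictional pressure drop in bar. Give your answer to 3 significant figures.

ΔP ≈ 7.33×10^-4 bar

Q = 6.81 L/min = 6.81/60000 = 0.0001135 m³/s.
Cross-sectional area A = πD²/4 = π(0.0862)²/4 = 0.005836 m²; mean velocity V = Q/A = 0.0001135/0.005836 = 0.01945 m/s.
Reynolds number Re = ρVD/μ = 1150 · 0.01945 · 0.0862 / 0.00198 = 973.7.
Re < 2300 → laminar flow, so f = 64/Re = 64/973.7 = 0.06573 (the turbulent correlation is not needed).
Darcy-Weisbach: ΔP = f(L/D)(ρV²/2) = 0.06573·(442/0.0862)·(1150·0.01945²/2) = 0.06573·5128·0.2175 = 73.3 Pa.
ΔP = 73.3 Pa = 7.33×10^-4 bar.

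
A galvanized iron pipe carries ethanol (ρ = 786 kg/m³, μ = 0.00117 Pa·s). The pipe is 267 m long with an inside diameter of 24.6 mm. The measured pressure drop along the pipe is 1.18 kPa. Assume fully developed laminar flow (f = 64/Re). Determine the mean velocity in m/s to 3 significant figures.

For laminar flow, f = 64/Re with Re = ρVD/μ, so Darcy-Weisbach reduces to ΔP = 32μLV/D². Solving for V: V = ΔP·D²/(32μL) = 1180·(0.0246)²/(32·0.00117·267) = 0.07143 m/s.
Check: Re = ρVD/μ = 786·0.07143·0.0246/0.00117 = 1181 < 2300, so the laminar assumption holds.

V ≈ 0.0714 m/s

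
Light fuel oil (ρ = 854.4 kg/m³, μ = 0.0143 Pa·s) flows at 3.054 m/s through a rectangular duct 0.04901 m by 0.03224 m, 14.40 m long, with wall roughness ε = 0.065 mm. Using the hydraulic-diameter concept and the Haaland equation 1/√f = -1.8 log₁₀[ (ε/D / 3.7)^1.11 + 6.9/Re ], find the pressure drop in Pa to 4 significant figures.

Hydraulic diameter D_h = 4A/P = 4·(0.04901·0.03224)/(2·(0.04901+0.03224)) = 0.00632/0.1625 = 0.03889 m.
Re = ρVD_h/μ = 854.4·3.054·0.03889/0.0143 = 7097.
ε/D_h = 6.5e-05/0.03889 = 0.00167; Haaland gives 1/√f = -1.8 log₁₀[0.000194+0.000972] = 5.28, so f = 0.03587.
ΔP = f(L/D_h)(ρV²/2) = 0.03587·14.4/0.03889·3984 = 5.291e+04 Pa.

ΔP ≈ 52910 Pa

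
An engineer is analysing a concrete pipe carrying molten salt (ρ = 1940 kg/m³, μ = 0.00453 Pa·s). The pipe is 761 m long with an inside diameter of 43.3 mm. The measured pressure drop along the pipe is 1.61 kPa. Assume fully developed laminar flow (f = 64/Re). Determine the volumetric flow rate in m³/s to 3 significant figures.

For laminar flow, f = 64/Re with Re = ρVD/μ, so Darcy-Weisbach reduces to ΔP = 32μLV/D². Solving for V: V = ΔP·D²/(32μL) = 1610·(0.0433)²/(32·0.00453·761) = 0.02736 m/s.
Check: Re = ρVD/μ = 1940·0.02736·0.0433/0.00453 = 507.4 < 2300, so the laminar assumption holds.
Q = V·A = 0.02736·(π/4·0.0433²) = 4.029e-05 m³/s = 4.03×10^-5 m³/s.

Q ≈ 4.03×10^-5 m³/s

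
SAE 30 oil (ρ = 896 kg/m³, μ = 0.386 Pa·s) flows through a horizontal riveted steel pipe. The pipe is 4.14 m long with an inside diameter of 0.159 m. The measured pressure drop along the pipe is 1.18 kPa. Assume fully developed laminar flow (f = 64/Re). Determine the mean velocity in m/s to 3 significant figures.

V ≈ 0.583 m/s

For laminar flow, f = 64/Re with Re = ρVD/μ, so Darcy-Weisbach reduces to ΔP = 32μLV/D². Solving for V: V = ΔP·D²/(32μL) = 1180·(0.159)²/(32·0.386·4.14) = 0.5834 m/s.
Check: Re = ρVD/μ = 896·0.5834·0.159/0.386 = 215.3 < 2300, so the laminar assumption holds.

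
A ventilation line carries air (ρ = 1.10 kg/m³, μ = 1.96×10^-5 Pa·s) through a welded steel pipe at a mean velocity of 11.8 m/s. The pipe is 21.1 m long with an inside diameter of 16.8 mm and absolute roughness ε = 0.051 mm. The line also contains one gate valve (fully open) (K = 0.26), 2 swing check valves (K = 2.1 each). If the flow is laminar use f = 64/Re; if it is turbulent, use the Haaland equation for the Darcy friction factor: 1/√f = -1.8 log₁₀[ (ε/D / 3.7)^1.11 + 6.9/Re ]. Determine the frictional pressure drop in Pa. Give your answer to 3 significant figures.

ΔP ≈ 3640 Pa

Reynolds number Re = ρVD/μ = 1.1 · 11.8 · 0.0168 / 1.96e-05 = 1.113e+04.
Re > 4000 → turbulent. Relative roughness ε/D = 5.1e-05/0.0168 = 0.00304. Haaland: 1/√f = -1.8 log₁₀[(0.00304/3.7)^1.11 + 6.9/1.113e+04] = -1.8 log₁₀[0.000375 + 0.00062] = 5.403, so f = 0.03425.
Total minor-loss coefficient ΣK = 1·0.26 + 2·2.1 = 4.46.
ΔP = [f·L/D + ΣK]·(ρV²/2) = [0.03425·21.1/0.0168 + 4.46]·(1.1·11.8²/2) = [43.02 + 4.46]·76.58 = 3636 Pa.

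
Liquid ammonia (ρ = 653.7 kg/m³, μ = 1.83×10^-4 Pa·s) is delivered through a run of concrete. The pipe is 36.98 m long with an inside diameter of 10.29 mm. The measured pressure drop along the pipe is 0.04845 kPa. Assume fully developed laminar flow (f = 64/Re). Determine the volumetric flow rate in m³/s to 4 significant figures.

For laminar flow, f = 64/Re with Re = ρVD/μ, so Darcy-Weisbach reduces to ΔP = 32μLV/D². Solving for V: V = ΔP·D²/(32μL) = 48.45·(0.01029)²/(32·0.000183·36.98) = 0.02369 m/s.
Check: Re = ρVD/μ = 653.7·0.02369·0.01029/0.000183 = 870.8 < 2300, so the laminar assumption holds.
Q = V·A = 0.02369·(π/4·0.01029²) = 1.97e-06 m³/s = 1.970×10^-6 m³/s.

Q ≈ 1.970×10^-6 m³/s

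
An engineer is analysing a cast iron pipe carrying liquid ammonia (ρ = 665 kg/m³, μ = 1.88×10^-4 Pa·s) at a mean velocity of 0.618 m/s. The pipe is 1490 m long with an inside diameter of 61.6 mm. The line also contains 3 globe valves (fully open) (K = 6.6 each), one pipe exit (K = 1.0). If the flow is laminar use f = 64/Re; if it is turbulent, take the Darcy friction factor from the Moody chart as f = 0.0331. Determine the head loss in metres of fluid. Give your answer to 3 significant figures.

h_f ≈ 16.0 m

Reynolds number Re = ρVD/μ = 665 · 0.618 · 0.0616 / 0.000188 = 1.347e+05.
Re > 4000 → turbulent; use the Moody-chart value f = 0.0331.
Total minor-loss coefficient ΣK = 3·6.6 + 1·1 = 20.8.
ΔP = [f·L/D + ΣK]·(ρV²/2) = [0.0331·1490/0.0616 + 20.8]·(665·0.618²/2) = [800.6 + 20.8]·127 = 1.043e+05 Pa.
Head loss h_f = ΔP/(ρg) = 1.043e+05/(665·9.81) = 16.0 m.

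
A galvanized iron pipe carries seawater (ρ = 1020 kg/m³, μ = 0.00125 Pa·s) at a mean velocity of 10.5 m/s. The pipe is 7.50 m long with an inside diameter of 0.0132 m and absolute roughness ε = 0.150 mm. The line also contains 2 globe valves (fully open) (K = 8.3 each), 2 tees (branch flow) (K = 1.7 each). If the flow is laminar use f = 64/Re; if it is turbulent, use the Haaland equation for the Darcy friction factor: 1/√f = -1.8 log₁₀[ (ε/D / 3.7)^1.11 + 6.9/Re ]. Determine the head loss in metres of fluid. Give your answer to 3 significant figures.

h_f ≈ 241 m

Reynolds number Re = ρVD/μ = 1020 · 10.5 · 0.0132 / 0.00125 = 1.131e+05.
Re > 4000 → turbulent. Relative roughness ε/D = 0.00015/0.0132 = 0.0114. Haaland: 1/√f = -1.8 log₁₀[(0.0114/3.7)^1.11 + 6.9/1.131e+05] = -1.8 log₁₀[0.00163 + 6.1e-05] = 4.992, so f = 0.04014.
Total minor-loss coefficient ΣK = 2·8.3 + 2·1.7 = 20.
ΔP = [f·L/D + ΣK]·(ρV²/2) = [0.04014·7.5/0.0132 + 20]·(1020·10.5²/2) = [22.8 + 20]·5.623e+04 = 2.407e+06 Pa.
Head loss h_f = ΔP/(ρg) = 2.407e+06/(1020·9.81) = 241 m.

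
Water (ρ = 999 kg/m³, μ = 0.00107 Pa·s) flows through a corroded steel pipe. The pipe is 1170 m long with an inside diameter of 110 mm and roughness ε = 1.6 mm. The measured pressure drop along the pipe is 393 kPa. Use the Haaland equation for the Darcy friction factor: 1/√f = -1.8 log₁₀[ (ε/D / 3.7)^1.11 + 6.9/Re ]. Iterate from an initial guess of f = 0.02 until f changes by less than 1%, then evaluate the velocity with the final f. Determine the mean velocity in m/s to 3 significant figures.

Rearranging Darcy-Weisbach: V = √(2·ΔP·D/(f·L·ρ)). With ε/D = 0.0016/0.11 = 0.0145, iterate starting from f = 0.02:
  f = 0.02 → V = √(2·3.93e+05·0.11/(0.02·1170·999)) = 1.923 m/s; Re = ρVD/μ = 1.975e+05; f → 0.04352
  f = 0.04352 → V = 1.304 m/s; Re = 1.339e+05; f → 0.04363
Converged (Δf/f < 1%). With the final f = 0.04363: V = √(2·3.93e+05·0.11/(0.04363·1170·999)) = 1.302 m/s.

V ≈ 1.30 m/s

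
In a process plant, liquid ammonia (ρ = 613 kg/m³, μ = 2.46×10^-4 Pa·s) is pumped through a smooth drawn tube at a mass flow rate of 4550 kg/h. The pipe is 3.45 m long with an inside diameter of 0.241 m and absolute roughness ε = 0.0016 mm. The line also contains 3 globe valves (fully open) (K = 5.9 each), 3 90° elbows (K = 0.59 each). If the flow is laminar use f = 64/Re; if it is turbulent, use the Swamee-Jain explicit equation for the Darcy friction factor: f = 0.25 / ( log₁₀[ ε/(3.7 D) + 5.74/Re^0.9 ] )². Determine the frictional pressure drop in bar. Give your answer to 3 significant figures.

ΔP ≈ 1.24×10^-4 bar

ṁ = 4550 kg/h = 4550/3600 = 1.264 kg/s.
A = πD²/4 = π(0.241)²/4 = 0.04562 m²; mean velocity V = ṁ/(ρA) = 1.264/(613 · 0.04562) = 0.0452 m/s.
Reynolds number Re = ρVD/μ = 613 · 0.0452 · 0.241 / 0.000246 = 2.714e+04.
Re > 4000 → turbulent. Relative roughness ε/D = 1.6e-06/0.241 = 6.64e-06. Swamee-Jain: f = 0.25/(log₁₀[6.64e-06/3.7 + 5.74/2.714e+04^0.9])² = 0.25/(log₁₀[1.79e-06 + 0.000587])² = 0.25/(-3.23)² = 0.02396.
Total minor-loss coefficient ΣK = 3·5.9 + 3·0.59 = 19.5.
ΔP = [f·L/D + ΣK]·(ρV²/2) = [0.02396·3.45/0.241 + 19.5]·(613·0.0452²/2) = [0.343 + 19.5]·0.6262 = 12.41 Pa.
ΔP = 12.41 Pa = 1.24×10^-4 bar.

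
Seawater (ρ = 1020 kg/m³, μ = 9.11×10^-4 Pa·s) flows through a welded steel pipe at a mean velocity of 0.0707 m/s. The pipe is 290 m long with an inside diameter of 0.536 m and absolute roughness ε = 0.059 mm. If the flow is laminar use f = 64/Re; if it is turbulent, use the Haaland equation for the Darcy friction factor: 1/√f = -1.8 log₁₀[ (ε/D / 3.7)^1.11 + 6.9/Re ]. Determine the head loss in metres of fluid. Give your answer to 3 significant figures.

Reynolds number Re = ρVD/μ = 1020 · 0.0707 · 0.536 / 0.000911 = 4.243e+04.
Re > 4000 → turbulent. Relative roughness ε/D = 5.9e-05/0.536 = 0.00011. Haaland: 1/√f = -1.8 log₁₀[(0.00011/3.7)^1.11 + 6.9/4.243e+04] = -1.8 log₁₀[9.45e-06 + 0.000163] = 6.776, so f = 0.02178.
Darcy-Weisbach: ΔP = f(L/D)(ρV²/2) = 0.02178·(290/0.536)·(1020·0.0707²/2) = 0.02178·541·2.549 = 30.04 Pa.
Head loss h_f = ΔP/(ρg) = 30.04/(1020·9.81) = 0.00300 m.

h_f ≈ 0.00300 m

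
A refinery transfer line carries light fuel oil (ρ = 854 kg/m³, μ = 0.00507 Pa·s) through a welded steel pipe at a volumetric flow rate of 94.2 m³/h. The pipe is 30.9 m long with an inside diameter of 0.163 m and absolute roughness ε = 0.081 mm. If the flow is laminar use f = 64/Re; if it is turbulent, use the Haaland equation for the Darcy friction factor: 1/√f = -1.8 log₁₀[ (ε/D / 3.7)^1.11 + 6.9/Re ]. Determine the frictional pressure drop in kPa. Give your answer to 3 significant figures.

ΔP ≈ 3.03 kPa

Q = 94.2 m³/h = 94.2/3600 = 0.02617 m³/s.
Cross-sectional area A = πD²/4 = π(0.163)²/4 = 0.02087 m²; mean velocity V = Q/A = 0.02617/0.02087 = 1.254 m/s.
Reynolds number Re = ρVD/μ = 854 · 1.254 · 0.163 / 0.00507 = 3.443e+04.
Re > 4000 → turbulent. Relative roughness ε/D = 8.1e-05/0.163 = 0.000497. Haaland: 1/√f = -1.8 log₁₀[(0.000497/3.7)^1.11 + 6.9/3.443e+04] = -1.8 log₁₀[5.04e-05 + 0.0002] = 6.481, so f = 0.02381.
Darcy-Weisbach: ΔP = f(L/D)(ρV²/2) = 0.02381·(30.9/0.163)·(854·1.254²/2) = 0.02381·189.6·671.4 = 3030 Pa.
ΔP = 3030 Pa = 3.03 kPa.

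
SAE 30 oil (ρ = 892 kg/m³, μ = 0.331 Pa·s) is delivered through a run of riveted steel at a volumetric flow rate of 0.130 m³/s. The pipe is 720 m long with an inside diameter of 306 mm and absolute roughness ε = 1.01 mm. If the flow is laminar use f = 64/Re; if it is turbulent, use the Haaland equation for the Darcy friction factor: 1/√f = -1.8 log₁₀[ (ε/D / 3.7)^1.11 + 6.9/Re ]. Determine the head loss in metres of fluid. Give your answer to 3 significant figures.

Cross-sectional area A = πD²/4 = π(0.306)²/4 = 0.07354 m²; mean velocity V = Q/A = 0.13/0.07354 = 1.768 m/s.
Reynolds number Re = ρVD/μ = 892 · 1.768 · 0.306 / 0.331 = 1458.
Re < 2300 → laminar flow, so f = 64/Re = 64/1458 = 0.0439 (the turbulent correlation is not needed).
Darcy-Weisbach: ΔP = f(L/D)(ρV²/2) = 0.0439·(720/0.306)·(892·1.768²/2) = 0.0439·2353·1394 = 1.44e+05 Pa.
Head loss h_f = ΔP/(ρg) = 1.44e+05/(892·9.81) = 16.5 m.

h_f ≈ 16.5 m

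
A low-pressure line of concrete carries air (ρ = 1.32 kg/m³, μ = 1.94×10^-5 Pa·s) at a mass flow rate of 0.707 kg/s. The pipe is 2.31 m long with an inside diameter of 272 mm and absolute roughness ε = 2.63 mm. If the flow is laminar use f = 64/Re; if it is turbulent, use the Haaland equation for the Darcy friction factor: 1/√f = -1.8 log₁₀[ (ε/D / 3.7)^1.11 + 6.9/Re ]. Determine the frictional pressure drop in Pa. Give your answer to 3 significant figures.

A = πD²/4 = π(0.272)²/4 = 0.05811 m²; mean velocity V = ṁ/(ρA) = 0.707/(1.32 · 0.05811) = 9.218 m/s.
Reynolds number Re = ρVD/μ = 1.32 · 9.218 · 0.272 / 1.94e-05 = 1.706e+05.
Re > 4000 → turbulent. Relative roughness ε/D = 0.00263/0.272 = 0.00967. Haaland: 1/√f = -1.8 log₁₀[(0.00967/3.7)^1.11 + 6.9/1.706e+05] = -1.8 log₁₀[0.00136 + 4.04e-05] = 5.138, so f = 0.03789.
Darcy-Weisbach: ΔP = f(L/D)(ρV²/2) = 0.03789·(2.31/0.272)·(1.32·9.218²/2) = 0.03789·8.493·56.08 = 18.04 Pa.

ΔP ≈ 18.0 Pa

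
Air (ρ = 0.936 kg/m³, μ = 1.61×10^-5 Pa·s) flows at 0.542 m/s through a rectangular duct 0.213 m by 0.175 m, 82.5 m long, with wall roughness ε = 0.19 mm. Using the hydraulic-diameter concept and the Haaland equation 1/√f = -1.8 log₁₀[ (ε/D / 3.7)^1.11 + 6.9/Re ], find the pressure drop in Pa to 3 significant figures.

Hydraulic diameter D_h = 4A/P = 4·(0.213·0.175)/(2·(0.213+0.175)) = 0.1491/0.776 = 0.1921 m.
Re = ρVD_h/μ = 0.936·0.542·0.1921/1.61e-05 = 6054.
ε/D_h = 0.00019/0.1921 = 0.000989; Haaland gives 1/√f = -1.8 log₁₀[0.000108+0.00114] = 5.227, so f = 0.0366.
ΔP = f(L/D_h)(ρV²/2) = 0.0366·82.5/0.1921·0.1375 = 2.161 Pa.

ΔP ≈ 2.16 Pa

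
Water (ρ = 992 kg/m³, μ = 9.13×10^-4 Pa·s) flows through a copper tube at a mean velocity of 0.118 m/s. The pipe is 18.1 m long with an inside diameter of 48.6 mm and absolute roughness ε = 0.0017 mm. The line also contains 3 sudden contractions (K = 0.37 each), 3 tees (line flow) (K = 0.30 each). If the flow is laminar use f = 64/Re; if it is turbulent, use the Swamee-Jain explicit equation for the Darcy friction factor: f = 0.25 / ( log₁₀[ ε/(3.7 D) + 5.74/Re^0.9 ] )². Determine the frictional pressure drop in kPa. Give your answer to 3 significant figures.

ΔP ≈ 0.105 kPa

Reynolds number Re = ρVD/μ = 992 · 0.118 · 0.0486 / 0.000913 = 6231.
Re > 4000 → turbulent. Relative roughness ε/D = 1.7e-06/0.0486 = 3.5e-05. Swamee-Jain: f = 0.25/(log₁₀[3.5e-05/3.7 + 5.74/6231^0.9])² = 0.25/(log₁₀[9.45e-06 + 0.00221])² = 0.25/(-2.654)² = 0.03548.
Total minor-loss coefficient ΣK = 3·0.37 + 3·0.3 = 2.01.
ΔP = [f·L/D + ΣK]·(ρV²/2) = [0.03548·18.1/0.0486 + 2.01]·(992·0.118²/2) = [13.22 + 2.01]·6.906 = 105.1 Pa.
ΔP = 105.1 Pa = 0.105 kPa.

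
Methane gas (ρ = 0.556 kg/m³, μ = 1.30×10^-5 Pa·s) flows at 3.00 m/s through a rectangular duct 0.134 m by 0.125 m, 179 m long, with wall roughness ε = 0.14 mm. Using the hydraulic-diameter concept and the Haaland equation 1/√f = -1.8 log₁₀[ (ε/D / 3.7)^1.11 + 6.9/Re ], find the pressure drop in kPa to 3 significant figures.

Hydraulic diameter D_h = 4A/P = 4·(0.134·0.125)/(2·(0.134+0.125)) = 0.067/0.518 = 0.1293 m.
Re = ρVD_h/μ = 0.556·3·0.1293/1.3e-05 = 1.66e+04.
ε/D_h = 0.00014/0.1293 = 0.00108; Haaland gives 1/√f = -1.8 log₁₀[0.00012+0.000416] = 5.889, so f = 0.02884.
ΔP = f(L/D_h)(ρV²/2) = 0.02884·179/0.1293·2.502 = 99.86 Pa.
ΔP = 0.0999 kPa.

ΔP ≈ 0.0999 kPa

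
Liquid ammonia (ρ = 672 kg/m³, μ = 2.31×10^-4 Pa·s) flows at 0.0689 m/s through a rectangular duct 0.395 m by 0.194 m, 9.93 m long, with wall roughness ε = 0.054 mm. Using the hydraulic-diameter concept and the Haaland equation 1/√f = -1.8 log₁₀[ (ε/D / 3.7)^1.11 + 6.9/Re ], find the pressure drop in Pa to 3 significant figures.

Hydraulic diameter D_h = 4A/P = 4·(0.395·0.194)/(2·(0.395+0.194)) = 0.3065/1.178 = 0.2602 m.
Re = ρVD_h/μ = 672·0.0689·0.2602/0.000231 = 5.215e+04.
ε/D_h = 5.4e-05/0.2602 = 0.000208; Haaland gives 1/√f = -1.8 log₁₀[1.91e-05+0.000132] = 6.876, so f = 0.02115.
ΔP = f(L/D_h)(ρV²/2) = 0.02115·9.93/0.2602·1.595 = 1.288 Pa.

ΔP ≈ 1.29 Pa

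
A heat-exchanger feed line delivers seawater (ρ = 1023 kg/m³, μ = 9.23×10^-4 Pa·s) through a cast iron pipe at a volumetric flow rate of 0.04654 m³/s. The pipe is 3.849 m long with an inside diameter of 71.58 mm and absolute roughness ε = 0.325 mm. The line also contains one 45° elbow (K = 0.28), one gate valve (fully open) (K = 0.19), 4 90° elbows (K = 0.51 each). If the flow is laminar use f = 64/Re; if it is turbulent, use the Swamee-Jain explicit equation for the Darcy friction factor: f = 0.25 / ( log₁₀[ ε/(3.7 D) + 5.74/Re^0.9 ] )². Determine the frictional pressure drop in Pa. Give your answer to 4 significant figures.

Cross-sectional area A = πD²/4 = π(0.07158)²/4 = 0.004024 m²; mean velocity V = Q/A = 0.04654/0.004024 = 11.57 m/s.
Reynolds number Re = ρVD/μ = 1023 · 11.57 · 0.07158 / 0.000923 = 9.175e+05.
Re > 4000 → turbulent. Relative roughness ε/D = 0.000325/0.07158 = 0.00454. Swamee-Jain: f = 0.25/(log₁₀[0.00454/3.7 + 5.74/9.175e+05^0.9])² = 0.25/(log₁₀[0.00123 + 2.47e-05])² = 0.25/(-2.902)² = 0.02968.
Total minor-loss coefficient ΣK = 1·0.28 + 1·0.19 + 4·0.51 = 2.51.
ΔP = [f·L/D + ΣK]·(ρV²/2) = [0.02968·3.849/0.07158 + 2.51]·(1023·11.57²/2) = [1.596 + 2.51]·6.842e+04 = 2.809e+05 Pa.

ΔP ≈ 280900 Pa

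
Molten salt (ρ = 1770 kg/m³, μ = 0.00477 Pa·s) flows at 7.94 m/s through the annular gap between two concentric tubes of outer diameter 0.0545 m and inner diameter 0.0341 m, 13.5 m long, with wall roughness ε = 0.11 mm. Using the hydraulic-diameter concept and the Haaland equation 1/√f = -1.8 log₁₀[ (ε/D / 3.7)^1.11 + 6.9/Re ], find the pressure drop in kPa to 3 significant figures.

ΔP ≈ 1200 kPa

Hydraulic diameter D_h = 4A/P = D_o - D_i = 0.0545 - 0.0341 = 0.0204 m.
Re = ρVD_h/μ = 1770·7.94·0.0204/0.00477 = 6.01e+04.
ε/D_h = 0.00011/0.0204 = 0.00539; Haaland gives 1/√f = -1.8 log₁₀[0.00071+0.000115] = 5.55, so f = 0.03246.
ΔP = f(L/D_h)(ρV²/2) = 0.03246·13.5/0.0204·5.579e+04 = 1.199e+06 Pa.
ΔP = 1200 kPa.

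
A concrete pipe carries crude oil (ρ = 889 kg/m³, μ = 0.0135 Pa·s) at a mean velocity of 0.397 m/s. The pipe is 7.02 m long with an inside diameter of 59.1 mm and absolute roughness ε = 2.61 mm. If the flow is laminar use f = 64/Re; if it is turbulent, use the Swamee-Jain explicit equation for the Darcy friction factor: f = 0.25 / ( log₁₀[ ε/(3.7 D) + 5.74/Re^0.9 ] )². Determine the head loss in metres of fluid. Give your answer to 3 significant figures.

h_f ≈ 0.0395 m

Reynolds number Re = ρVD/μ = 889 · 0.397 · 0.0591 / 0.0135 = 1545.
Re < 2300 → laminar flow, so f = 64/Re = 64/1545 = 0.04142 (the turbulent correlation is not needed).
Darcy-Weisbach: ΔP = f(L/D)(ρV²/2) = 0.04142·(7.02/0.0591)·(889·0.397²/2) = 0.04142·118.8·70.06 = 344.7 Pa.
Head loss h_f = ΔP/(ρg) = 344.7/(889·9.81) = 0.0395 m.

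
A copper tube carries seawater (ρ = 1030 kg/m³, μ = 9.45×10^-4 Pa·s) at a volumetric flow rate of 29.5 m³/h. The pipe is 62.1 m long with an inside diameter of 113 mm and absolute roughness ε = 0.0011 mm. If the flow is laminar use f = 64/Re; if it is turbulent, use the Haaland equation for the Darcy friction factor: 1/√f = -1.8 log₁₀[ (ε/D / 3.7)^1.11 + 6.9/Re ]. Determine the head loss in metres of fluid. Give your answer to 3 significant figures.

Q = 29.5 m³/h = 29.5/3600 = 0.008194 m³/s.
Cross-sectional area A = πD²/4 = π(0.113)²/4 = 0.01003 m²; mean velocity V = Q/A = 0.008194/0.01003 = 0.8171 m/s.
Reynolds number Re = ρVD/μ = 1030 · 0.8171 · 0.113 / 0.000945 = 1.006e+05.
Re > 4000 → turbulent. Relative roughness ε/D = 1.1e-06/0.113 = 9.73e-06. Haaland: 1/√f = -1.8 log₁₀[(9.73e-06/3.7)^1.11 + 6.9/1.006e+05] = -1.8 log₁₀[6.4e-07 + 6.86e-05] = 7.488, so f = 0.01784.
Darcy-Weisbach: ΔP = f(L/D)(ρV²/2) = 0.01784·(62.1/0.113)·(1030·0.8171²/2) = 0.01784·549.6·343.8 = 3370 Pa.
Head loss h_f = ΔP/(ρg) = 3370/(1030·9.81) = 0.334 m.

h_f ≈ 0.334 m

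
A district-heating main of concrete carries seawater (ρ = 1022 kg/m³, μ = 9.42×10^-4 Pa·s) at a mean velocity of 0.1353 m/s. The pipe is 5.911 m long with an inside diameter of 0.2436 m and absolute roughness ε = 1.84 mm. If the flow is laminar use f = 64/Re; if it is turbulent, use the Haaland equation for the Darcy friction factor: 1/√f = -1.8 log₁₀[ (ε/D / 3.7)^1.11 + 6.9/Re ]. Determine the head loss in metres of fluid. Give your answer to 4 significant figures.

h_f ≈ 8.243×10^-4 m

Reynolds number Re = ρVD/μ = 1022 · 0.1353 · 0.2436 / 0.000942 = 3.576e+04.
Re > 4000 → turbulent. Relative roughness ε/D = 0.00184/0.2436 = 0.00755. Haaland: 1/√f = -1.8 log₁₀[(0.00755/3.7)^1.11 + 6.9/3.576e+04] = -1.8 log₁₀[0.00103 + 0.000193] = 5.241, so f = 0.03641.
Darcy-Weisbach: ΔP = f(L/D)(ρV²/2) = 0.03641·(5.911/0.2436)·(1022·0.1353²/2) = 0.03641·24.27·9.354 = 8.264 Pa.
Head loss h_f = ΔP/(ρg) = 8.264/(1022·9.81) = 8.243×10^-4 m.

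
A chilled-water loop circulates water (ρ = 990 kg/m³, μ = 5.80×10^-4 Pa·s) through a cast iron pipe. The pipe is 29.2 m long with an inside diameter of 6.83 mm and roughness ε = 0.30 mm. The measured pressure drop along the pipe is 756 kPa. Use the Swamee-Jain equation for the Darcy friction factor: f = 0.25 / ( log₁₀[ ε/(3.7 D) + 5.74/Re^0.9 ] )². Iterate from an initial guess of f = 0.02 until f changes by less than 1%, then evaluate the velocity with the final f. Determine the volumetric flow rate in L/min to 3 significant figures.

Q ≈ 5.00 L/min

Rearranging Darcy-Weisbach: V = √(2·ΔP·D/(f·L·ρ)). With ε/D = 0.0003/0.00683 = 0.0439, iterate starting from f = 0.02:
  f = 0.02 → V = √(2·7.56e+05·0.00683/(0.02·29.2·990)) = 4.226 m/s; Re = ρVD/μ = 4.927e+04; f → 0.06831
  f = 0.06831 → V = 2.287 m/s; Re = 2.666e+04; f → 0.06895
Converged (Δf/f < 1%). With the final f = 0.06895: V = √(2·7.56e+05·0.00683/(0.06895·29.2·990)) = 2.276 m/s.
Q = V·A = 2.276·(π/4·0.00683²) = 8.34e-05 m³/s = 5.00 L/min.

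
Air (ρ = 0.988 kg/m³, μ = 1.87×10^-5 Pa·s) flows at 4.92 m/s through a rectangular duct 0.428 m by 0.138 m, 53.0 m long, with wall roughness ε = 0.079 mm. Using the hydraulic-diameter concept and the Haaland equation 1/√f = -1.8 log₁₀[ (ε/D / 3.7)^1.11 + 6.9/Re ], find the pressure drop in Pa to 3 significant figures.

Hydraulic diameter D_h = 4A/P = 4·(0.428·0.138)/(2·(0.428+0.138)) = 0.2363/1.132 = 0.2087 m.
Re = ρVD_h/μ = 0.988·4.92·0.2087/1.87e-05 = 5.425e+04.
ε/D_h = 7.9e-05/0.2087 = 0.000379; Haaland gives 1/√f = -1.8 log₁₀[3.72e-05+0.000127] = 6.811, so f = 0.02155.
ΔP = f(L/D_h)(ρV²/2) = 0.02155·53/0.2087·11.96 = 65.45 Pa.

ΔP ≈ 65.5 Pa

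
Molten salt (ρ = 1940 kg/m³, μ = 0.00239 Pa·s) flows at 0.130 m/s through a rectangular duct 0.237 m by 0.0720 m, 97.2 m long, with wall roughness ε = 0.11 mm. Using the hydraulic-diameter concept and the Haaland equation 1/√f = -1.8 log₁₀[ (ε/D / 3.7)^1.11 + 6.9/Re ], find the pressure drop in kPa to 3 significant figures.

ΔP ≈ 0.448 kPa

Hydraulic diameter D_h = 4A/P = 4·(0.237·0.072)/(2·(0.237+0.072)) = 0.06826/0.618 = 0.1104 m.
Re = ρVD_h/μ = 1940·0.13·0.1104/0.00239 = 1.165e+04.
ε/D_h = 0.00011/0.1104 = 0.000996; Haaland gives 1/√f = -1.8 log₁₀[0.000109+0.000592] = 5.678, so f = 0.03102.
ΔP = f(L/D_h)(ρV²/2) = 0.03102·97.2/0.1104·16.39 = 447.5 Pa.
ΔP = 0.448 kPa.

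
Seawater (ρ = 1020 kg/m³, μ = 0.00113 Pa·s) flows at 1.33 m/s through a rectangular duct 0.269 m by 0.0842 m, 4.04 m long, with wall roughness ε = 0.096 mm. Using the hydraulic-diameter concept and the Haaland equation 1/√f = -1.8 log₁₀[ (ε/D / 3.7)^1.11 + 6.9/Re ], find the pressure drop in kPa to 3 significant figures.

Hydraulic diameter D_h = 4A/P = 4·(0.269·0.0842)/(2·(0.269+0.0842)) = 0.0906/0.7064 = 0.1283 m.
Re = ρVD_h/μ = 1020·1.33·0.1283/0.00113 = 1.54e+05.
ε/D_h = 9.6e-05/0.1283 = 0.000749; Haaland gives 1/√f = -1.8 log₁₀[7.94e-05+4.48e-05] = 7.031, so f = 0.02023.
ΔP = f(L/D_h)(ρV²/2) = 0.02023·4.04/0.1283·902.1 = 574.9 Pa.
ΔP = 0.575 kPa.

ΔP ≈ 0.575 kPa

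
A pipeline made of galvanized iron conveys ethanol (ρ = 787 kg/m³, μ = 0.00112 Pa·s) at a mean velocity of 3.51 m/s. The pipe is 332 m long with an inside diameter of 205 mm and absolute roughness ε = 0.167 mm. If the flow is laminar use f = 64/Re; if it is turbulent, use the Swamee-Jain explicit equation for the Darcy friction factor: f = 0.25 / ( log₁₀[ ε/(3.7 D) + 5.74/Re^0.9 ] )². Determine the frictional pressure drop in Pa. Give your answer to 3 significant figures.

Reynolds number Re = ρVD/μ = 787 · 3.51 · 0.205 / 0.00112 = 5.056e+05.
Re > 4000 → turbulent. Relative roughness ε/D = 0.000167/0.205 = 0.000815. Swamee-Jain: f = 0.25/(log₁₀[0.000815/3.7 + 5.74/5.056e+05^0.9])² = 0.25/(log₁₀[0.00022 + 4.22e-05])² = 0.25/(-3.581)² = 0.01949.
Darcy-Weisbach: ΔP = f(L/D)(ρV²/2) = 0.01949·(332/0.205)·(787·3.51²/2) = 0.01949·1620·4848 = 1.531e+05 Pa.

ΔP ≈ 153000 Pa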